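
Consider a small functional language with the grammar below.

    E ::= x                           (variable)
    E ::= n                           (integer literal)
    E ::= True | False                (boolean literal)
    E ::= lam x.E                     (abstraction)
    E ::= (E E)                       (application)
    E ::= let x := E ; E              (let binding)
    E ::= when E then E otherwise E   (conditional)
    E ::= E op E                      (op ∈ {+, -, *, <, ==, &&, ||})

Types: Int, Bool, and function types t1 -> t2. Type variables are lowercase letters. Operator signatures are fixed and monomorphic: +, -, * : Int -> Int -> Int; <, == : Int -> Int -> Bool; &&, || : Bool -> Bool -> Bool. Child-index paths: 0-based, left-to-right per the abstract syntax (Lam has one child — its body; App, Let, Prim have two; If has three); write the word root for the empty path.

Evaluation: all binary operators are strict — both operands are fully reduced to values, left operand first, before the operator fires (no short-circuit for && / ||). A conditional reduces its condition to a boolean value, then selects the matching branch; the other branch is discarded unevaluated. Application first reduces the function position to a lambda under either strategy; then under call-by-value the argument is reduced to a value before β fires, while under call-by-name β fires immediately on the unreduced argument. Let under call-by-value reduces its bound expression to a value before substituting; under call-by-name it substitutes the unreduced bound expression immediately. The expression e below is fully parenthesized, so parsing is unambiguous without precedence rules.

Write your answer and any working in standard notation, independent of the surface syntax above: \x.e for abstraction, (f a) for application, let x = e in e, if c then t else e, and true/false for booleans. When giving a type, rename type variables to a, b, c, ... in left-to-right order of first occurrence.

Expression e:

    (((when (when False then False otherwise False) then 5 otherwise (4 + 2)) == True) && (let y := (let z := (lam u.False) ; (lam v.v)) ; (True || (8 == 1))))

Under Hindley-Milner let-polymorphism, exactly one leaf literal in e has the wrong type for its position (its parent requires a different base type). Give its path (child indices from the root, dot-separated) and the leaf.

Trace:
  unify Bool ~ Bool
  unify Bool ~ Bool
  unify Bool ~ Bool
  unify Int ~ Int
  unify Int ~ Int
  unify Int ~ Int
  unify Int ~ Int
  unify Bool ~ Int
  FAIL: mismatch Bool ~ Int

Answer: 0.1 : true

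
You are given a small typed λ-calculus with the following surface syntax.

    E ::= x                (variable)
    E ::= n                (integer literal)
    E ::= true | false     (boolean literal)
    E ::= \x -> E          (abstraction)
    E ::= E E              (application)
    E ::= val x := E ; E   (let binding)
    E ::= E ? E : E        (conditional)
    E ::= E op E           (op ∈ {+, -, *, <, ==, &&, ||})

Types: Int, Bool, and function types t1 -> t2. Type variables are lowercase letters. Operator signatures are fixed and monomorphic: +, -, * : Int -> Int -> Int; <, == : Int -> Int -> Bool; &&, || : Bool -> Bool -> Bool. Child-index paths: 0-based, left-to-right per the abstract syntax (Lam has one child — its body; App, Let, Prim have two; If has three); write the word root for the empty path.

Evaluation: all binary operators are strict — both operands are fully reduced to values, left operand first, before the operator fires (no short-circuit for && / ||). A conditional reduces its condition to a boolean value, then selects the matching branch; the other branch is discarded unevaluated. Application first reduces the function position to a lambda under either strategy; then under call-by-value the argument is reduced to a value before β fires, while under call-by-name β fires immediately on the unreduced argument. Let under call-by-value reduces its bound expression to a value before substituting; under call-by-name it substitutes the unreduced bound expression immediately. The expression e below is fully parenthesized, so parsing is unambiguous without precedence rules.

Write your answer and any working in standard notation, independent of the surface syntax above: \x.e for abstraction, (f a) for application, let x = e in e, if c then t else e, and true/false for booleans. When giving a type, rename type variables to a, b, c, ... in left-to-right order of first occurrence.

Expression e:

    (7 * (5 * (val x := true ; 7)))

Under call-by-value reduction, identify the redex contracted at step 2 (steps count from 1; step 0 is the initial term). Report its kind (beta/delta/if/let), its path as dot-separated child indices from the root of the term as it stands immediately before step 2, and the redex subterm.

Answer: delta at 1 : (5 * 7)

Working:
step 0: (7 * (5 * (let x = true in 7)))
step 1: [let@1.1] (7 * (5 * 7))
step 2: [delta@1] (7 * 35)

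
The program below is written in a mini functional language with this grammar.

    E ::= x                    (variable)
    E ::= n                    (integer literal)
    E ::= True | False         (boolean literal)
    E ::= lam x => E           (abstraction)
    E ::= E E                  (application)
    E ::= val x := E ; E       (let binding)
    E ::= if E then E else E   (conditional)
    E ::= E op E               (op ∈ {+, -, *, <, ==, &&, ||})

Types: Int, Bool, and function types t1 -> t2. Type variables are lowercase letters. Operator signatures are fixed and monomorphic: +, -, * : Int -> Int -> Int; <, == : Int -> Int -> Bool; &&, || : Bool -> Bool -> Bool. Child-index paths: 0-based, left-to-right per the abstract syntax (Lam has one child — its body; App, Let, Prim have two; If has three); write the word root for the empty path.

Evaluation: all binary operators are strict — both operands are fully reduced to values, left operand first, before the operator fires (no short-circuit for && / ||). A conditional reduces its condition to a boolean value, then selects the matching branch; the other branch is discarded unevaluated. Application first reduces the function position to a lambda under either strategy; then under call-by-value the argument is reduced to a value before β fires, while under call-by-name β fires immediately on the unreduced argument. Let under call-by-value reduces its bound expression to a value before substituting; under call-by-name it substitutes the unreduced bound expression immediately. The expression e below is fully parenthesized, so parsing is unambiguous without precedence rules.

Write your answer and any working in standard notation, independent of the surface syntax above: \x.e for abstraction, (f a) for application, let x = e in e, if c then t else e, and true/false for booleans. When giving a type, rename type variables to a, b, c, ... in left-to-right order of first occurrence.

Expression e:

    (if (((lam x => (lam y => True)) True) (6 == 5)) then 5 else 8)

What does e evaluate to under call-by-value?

Answer: 5

Trace:
step 0: (if (((\x.(\y.true)) true) (6 == 5)) then 5 else 8)
step 1: [beta@0.0] (if ((\y.true) (6 == 5)) then 5 else 8)
step 2: [delta@0.1] (if ((\y.true) false) then 5 else 8)
step 3: [beta@0] (if true then 5 else 8)
step 4: [if@root] 5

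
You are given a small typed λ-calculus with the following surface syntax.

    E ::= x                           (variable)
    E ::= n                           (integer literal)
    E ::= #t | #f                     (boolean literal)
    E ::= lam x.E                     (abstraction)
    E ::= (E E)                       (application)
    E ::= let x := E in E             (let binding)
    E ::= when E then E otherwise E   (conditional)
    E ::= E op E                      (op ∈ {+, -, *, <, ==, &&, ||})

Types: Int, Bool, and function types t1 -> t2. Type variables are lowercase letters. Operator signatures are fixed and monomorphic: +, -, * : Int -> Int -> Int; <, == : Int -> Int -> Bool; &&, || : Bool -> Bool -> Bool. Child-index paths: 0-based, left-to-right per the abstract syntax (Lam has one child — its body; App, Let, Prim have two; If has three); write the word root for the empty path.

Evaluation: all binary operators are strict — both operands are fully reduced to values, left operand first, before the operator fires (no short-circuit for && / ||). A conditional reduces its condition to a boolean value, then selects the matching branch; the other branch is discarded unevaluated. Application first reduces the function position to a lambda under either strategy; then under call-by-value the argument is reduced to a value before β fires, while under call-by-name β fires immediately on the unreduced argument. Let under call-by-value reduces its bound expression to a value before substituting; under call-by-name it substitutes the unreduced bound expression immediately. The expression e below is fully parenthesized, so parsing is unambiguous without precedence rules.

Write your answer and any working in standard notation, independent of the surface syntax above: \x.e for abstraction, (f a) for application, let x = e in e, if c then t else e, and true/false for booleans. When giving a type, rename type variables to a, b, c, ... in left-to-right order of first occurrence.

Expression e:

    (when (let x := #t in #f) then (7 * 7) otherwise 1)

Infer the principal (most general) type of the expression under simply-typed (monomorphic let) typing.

Derivation:
let x : Bool
  unify Bool ~ Bool
  unify Int ~ Int
  unify Int ~ Int
  unify Int ~ Int

Answer: Int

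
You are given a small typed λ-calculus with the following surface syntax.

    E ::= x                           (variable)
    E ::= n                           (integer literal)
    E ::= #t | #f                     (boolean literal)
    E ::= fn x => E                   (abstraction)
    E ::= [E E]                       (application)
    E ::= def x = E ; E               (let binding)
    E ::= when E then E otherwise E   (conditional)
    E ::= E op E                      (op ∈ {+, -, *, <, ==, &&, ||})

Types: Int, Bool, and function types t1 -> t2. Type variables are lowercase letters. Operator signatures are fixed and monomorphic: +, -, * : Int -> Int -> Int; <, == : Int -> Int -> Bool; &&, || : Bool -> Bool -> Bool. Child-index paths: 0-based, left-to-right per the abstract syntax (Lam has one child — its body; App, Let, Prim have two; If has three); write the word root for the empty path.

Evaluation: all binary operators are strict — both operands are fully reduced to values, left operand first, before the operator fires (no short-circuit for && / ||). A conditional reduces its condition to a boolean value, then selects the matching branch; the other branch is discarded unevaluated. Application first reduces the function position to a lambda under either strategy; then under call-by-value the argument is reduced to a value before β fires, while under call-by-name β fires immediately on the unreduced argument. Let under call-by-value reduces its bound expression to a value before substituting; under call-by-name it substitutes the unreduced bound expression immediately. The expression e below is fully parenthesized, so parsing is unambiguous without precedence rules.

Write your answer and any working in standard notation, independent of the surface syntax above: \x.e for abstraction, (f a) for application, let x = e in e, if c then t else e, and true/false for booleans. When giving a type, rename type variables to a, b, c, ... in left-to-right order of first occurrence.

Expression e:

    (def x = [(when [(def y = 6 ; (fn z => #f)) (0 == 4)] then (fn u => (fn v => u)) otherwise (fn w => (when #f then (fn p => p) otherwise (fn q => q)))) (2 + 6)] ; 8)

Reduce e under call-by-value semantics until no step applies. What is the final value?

Trace:
step 0: (let x = ((if ((let y = 6 in (\z.false)) (0 == 4)) then (\u.(\v.u)) else (\w.(if false then (\p.p) else (\q.q)))) (2 + 6)) in 8)
step 1: [let@0.0.0.0] (let x = ((if ((\z.false) (0 == 4)) then (\u.(\v.u)) else (\w.(if false then (\p.p) else (\q.q)))) (2 + 6)) in 8)
step 2: [delta@0.0.0.1] (let x = ((if ((\z.false) false) then (\u.(\v.u)) else (\w.(if false then (\p.p) else (\q.q)))) (2 + 6)) in 8)
step 3: [beta@0.0.0] (let x = ((if false then (\u.(\v.u)) else (\w.(if false then (\p.p) else (\q.q)))) (2 + 6)) in 8)
step 4: [if@0.0] (let x = ((\w.(if false then (\p.p) else (\q.q))) (2 + 6)) in 8)
step 5: [delta@0.1] (let x = ((\w.(if false then (\p.p) else (\q.q))) 8) in 8)
step 6: [beta@0] (let x = (if false then (\p.p) else (\q.q)) in 8)
step 7: [if@0] (let x = (\q.q) in 8)
step 8: [let@root] 8

Answer: 8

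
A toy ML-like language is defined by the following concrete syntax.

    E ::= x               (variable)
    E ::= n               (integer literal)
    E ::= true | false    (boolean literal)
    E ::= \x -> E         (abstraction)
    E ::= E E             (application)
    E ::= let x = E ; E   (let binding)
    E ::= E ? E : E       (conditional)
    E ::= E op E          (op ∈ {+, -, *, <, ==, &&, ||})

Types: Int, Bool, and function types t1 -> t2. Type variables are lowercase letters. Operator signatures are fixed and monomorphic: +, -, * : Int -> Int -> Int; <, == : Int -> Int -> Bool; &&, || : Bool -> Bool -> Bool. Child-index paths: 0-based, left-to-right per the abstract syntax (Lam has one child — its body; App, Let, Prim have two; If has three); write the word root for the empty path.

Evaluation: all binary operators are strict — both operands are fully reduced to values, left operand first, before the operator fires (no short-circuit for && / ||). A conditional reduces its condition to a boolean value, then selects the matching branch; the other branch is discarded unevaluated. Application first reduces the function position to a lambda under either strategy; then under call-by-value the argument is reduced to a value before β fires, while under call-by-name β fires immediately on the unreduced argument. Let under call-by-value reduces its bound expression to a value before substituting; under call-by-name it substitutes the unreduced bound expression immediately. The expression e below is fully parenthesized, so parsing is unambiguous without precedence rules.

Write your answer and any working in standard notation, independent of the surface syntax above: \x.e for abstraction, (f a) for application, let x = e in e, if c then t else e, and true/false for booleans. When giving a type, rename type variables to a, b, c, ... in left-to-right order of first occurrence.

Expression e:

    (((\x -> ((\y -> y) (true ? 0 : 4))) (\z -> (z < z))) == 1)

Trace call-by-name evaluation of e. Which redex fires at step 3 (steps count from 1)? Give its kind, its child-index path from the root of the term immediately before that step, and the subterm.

Answer: if at 0 : (if true then 0 else 4)

Derivation:
step 0: (((\x.((\y.y) (if true then 0 else 4))) (\z.(z < z))) == 1)
step 1: [beta@0] (((\y.y) (if true then 0 else 4)) == 1)
step 2: [beta@0] ((if true then 0 else 4) == 1)
step 3: [if@0] (0 == 1)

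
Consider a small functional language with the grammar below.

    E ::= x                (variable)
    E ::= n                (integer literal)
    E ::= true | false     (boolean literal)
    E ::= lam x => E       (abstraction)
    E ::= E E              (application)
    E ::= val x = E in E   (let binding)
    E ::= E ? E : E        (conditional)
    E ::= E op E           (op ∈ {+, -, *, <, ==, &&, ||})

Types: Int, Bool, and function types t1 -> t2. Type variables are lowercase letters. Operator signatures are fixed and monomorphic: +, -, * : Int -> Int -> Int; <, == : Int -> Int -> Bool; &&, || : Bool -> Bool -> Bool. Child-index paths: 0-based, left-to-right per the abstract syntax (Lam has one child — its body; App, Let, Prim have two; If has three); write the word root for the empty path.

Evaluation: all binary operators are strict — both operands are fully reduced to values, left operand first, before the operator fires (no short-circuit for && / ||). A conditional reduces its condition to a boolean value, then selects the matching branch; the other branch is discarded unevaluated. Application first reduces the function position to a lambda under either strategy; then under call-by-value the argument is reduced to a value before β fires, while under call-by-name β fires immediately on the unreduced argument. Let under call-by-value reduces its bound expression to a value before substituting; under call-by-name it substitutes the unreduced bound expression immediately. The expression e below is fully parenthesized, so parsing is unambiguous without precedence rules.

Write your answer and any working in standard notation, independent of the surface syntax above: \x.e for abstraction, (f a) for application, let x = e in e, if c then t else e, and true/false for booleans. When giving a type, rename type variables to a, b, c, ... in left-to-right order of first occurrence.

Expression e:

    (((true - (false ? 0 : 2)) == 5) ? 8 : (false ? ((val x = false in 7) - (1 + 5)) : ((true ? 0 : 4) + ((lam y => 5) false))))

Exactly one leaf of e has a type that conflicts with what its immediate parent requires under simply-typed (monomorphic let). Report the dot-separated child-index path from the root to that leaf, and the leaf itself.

Answer: 0.0.0 : true

Derivation:
  unify Bool ~ Int
  FAIL: mismatch Bool ~ Int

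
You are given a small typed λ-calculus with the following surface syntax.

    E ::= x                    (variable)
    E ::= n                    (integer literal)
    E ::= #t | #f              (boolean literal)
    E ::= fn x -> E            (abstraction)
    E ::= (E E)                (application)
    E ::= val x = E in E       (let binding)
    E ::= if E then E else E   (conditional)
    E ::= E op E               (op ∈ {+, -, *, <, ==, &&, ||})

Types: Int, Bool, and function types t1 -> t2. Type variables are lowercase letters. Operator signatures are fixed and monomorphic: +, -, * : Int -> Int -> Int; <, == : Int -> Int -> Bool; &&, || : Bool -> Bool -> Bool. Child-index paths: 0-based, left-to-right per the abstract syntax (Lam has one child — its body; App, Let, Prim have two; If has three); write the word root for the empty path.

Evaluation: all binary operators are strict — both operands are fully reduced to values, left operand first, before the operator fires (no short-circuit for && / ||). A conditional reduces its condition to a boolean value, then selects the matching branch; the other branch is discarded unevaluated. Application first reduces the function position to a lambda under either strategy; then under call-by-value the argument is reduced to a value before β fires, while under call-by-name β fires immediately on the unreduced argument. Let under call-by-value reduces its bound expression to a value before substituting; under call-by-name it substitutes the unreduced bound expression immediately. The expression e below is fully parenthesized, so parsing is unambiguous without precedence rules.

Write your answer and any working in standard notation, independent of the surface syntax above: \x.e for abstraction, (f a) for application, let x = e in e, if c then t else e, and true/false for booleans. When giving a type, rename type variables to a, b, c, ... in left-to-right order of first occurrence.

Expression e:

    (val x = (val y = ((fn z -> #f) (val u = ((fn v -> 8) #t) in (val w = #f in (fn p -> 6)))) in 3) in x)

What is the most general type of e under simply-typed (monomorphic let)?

Answer: Int

Working:
\z._ : a -> Bool
\v._ : b -> Int
  unify b -> Int ~ Bool -> c
  unify b ~ Bool
  unify Int ~ c
_ _ : Int
let u : Int
let w : Bool
\p._ : d -> Int
  unify a -> Bool ~ (d -> Int) -> e
  unify a ~ d -> Int
  unify Bool ~ e
_ _ : Bool
let y : Bool
let x : Int
x : Int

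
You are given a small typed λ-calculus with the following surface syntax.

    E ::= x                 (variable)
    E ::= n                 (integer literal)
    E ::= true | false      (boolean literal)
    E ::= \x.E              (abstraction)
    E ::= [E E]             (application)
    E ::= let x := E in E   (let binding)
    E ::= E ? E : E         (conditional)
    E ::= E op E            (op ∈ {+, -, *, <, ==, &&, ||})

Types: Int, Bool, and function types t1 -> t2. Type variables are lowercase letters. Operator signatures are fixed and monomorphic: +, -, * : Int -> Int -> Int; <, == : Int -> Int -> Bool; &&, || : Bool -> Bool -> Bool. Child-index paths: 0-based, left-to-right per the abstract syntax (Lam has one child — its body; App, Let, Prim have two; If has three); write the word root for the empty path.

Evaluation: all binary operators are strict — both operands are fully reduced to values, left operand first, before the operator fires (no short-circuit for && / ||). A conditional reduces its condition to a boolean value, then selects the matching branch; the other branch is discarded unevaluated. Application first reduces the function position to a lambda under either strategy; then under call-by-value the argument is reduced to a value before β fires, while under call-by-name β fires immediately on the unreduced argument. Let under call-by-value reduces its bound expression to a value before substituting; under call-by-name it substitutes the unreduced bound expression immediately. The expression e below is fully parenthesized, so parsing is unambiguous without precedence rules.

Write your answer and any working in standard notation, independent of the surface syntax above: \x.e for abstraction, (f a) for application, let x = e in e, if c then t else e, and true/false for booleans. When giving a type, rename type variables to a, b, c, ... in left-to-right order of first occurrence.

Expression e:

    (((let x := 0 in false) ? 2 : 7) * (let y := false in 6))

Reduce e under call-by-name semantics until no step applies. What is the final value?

Answer: 42

Trace:
step 0: ((if (let x = 0 in false) then 2 else 7) * (let y = false in 6))
step 1: [let@0.0] ((if false then 2 else 7) * (let y = false in 6))
step 2: [if@0] (7 * (let y = false in 6))
step 3: [let@1] (7 * 6)
step 4: [delta@root] 42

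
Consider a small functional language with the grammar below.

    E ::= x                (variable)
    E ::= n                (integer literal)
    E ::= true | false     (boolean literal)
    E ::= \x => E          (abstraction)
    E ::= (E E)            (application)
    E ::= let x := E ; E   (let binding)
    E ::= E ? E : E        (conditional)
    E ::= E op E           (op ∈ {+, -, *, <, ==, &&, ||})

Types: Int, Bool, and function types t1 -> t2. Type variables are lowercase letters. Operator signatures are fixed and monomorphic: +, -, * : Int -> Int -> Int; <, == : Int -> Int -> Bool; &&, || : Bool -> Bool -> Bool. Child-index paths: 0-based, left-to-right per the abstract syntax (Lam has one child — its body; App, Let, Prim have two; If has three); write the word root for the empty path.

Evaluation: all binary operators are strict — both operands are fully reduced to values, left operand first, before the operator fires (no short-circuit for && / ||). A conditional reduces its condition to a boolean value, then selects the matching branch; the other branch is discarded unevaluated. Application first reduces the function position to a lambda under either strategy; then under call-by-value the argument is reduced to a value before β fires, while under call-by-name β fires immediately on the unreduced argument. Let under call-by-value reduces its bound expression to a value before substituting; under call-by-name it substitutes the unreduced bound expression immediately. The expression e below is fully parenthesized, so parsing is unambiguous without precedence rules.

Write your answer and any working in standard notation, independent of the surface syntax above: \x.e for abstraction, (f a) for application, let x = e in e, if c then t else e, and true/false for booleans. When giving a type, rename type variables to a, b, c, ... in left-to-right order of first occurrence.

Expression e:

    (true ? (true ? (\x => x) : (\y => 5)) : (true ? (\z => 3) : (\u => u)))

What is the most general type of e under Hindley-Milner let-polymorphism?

Answer: Int -> Int

Derivation:
  unify Bool ~ Bool
  unify Bool ~ Bool
x : a
\x._ : a -> a
\y._ : b -> Int
  unify a -> a ~ b -> Int
  unify a ~ b
  unify b ~ Int
  unify Bool ~ Bool
\z._ : c -> Int
u : d
\u._ : d -> d
  unify c -> Int ~ d -> d
  unify c ~ d
  unify Int ~ d
  unify Int -> Int ~ Int -> Int
  unify Int ~ Int
  unify Int ~ Int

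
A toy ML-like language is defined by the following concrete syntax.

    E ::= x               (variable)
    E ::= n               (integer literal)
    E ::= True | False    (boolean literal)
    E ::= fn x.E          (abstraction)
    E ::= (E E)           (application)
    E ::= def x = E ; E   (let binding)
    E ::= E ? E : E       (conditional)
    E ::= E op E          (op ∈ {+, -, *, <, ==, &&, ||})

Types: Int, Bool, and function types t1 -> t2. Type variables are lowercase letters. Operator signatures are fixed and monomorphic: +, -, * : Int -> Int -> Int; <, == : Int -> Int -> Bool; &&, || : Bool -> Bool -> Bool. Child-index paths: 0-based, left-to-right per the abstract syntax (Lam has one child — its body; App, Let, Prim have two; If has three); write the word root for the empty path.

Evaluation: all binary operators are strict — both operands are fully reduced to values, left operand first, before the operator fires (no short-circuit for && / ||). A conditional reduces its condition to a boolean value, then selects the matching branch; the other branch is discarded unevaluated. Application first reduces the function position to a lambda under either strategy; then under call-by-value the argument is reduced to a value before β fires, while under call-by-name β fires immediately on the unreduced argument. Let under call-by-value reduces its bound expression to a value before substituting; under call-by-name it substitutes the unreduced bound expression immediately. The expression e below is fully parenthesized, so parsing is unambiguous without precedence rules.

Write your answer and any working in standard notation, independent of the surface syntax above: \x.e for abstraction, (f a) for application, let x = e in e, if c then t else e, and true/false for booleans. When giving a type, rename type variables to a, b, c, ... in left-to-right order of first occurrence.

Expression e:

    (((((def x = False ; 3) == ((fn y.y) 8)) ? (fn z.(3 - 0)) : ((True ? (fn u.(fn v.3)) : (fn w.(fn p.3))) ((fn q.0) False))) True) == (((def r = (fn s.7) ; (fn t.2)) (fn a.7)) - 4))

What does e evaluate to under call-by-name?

Working:
step 0: (((if ((let x = false in 3) == ((\y.y) 8)) then (\z.(3 - 0)) else ((if true then (\u.(\v.3)) else (\w.(\p.3))) ((\q.0) false))) true) == (((let r = (\s.7) in (\t.2)) (\a.7)) - 4))
step 1: [let@0.0.0.0] (((if (3 == ((\y.y) 8)) then (\z.(3 - 0)) else ((if true then (\u.(\v.3)) else (\w.(\p.3))) ((\q.0) false))) true) == (((let r = (\s.7) in (\t.2)) (\a.7)) - 4))
step 2: [beta@0.0.0.1] (((if (3 == 8) then (\z.(3 - 0)) else ((if true then (\u.(\v.3)) else (\w.(\p.3))) ((\q.0) false))) true) == (((let r = (\s.7) in (\t.2)) (\a.7)) - 4))
step 3: [delta@0.0.0] (((if false then (\z.(3 - 0)) else ((if true then (\u.(\v.3)) else (\w.(\p.3))) ((\q.0) false))) true) == (((let r = (\s.7) in (\t.2)) (\a.7)) - 4))
step 4: [if@0.0] ((((if true then (\u.(\v.3)) else (\w.(\p.3))) ((\q.0) false)) true) == (((let r = (\s.7) in (\t.2)) (\a.7)) - 4))
step 5: [if@0.0.0] ((((\u.(\v.3)) ((\q.0) false)) true) == (((let r = (\s.7) in (\t.2)) (\a.7)) - 4))
step 6: [beta@0.0] (((\v.3) true) == (((let r = (\s.7) in (\t.2)) (\a.7)) - 4))
step 7: [beta@0] (3 == (((let r = (\s.7) in (\t.2)) (\a.7)) - 4))
step 8: [let@1.0.0] (3 == (((\t.2) (\a.7)) - 4))
step 9: [beta@1.0] (3 == (2 - 4))
step 10: [delta@1] (3 == -2)
step 11: [delta@root] false

Answer: false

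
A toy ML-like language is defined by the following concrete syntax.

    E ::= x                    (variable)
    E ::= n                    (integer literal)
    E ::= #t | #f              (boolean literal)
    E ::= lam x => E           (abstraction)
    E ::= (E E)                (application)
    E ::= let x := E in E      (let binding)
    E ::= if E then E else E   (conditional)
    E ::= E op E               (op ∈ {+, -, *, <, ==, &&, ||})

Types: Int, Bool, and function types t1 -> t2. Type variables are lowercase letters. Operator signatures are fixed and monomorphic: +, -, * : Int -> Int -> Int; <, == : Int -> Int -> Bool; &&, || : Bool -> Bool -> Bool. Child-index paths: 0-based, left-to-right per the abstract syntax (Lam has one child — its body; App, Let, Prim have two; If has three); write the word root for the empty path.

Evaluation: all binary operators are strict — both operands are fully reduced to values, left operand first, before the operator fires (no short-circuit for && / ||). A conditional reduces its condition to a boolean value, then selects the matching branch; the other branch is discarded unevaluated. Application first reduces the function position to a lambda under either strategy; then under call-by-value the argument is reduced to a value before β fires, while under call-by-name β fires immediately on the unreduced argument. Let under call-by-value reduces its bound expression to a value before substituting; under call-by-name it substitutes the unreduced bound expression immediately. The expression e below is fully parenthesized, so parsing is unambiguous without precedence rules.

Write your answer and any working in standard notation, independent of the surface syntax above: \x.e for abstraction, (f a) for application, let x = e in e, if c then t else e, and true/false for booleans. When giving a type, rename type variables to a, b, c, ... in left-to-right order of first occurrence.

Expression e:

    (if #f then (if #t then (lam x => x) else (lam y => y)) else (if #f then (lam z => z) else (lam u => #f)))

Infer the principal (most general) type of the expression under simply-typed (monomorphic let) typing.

Trace:
  unify Bool ~ Bool
  unify Bool ~ Bool
x : a
\x._ : a -> a
y : b
\y._ : b -> b
  unify a -> a ~ b -> b
  unify a ~ b
  unify b ~ b
  unify Bool ~ Bool
z : c
\z._ : c -> c
\u._ : d -> Bool
  unify c -> c ~ d -> Bool
  unify c ~ d
  unify d ~ Bool
  unify b -> b ~ Bool -> Bool
  unify b ~ Bool
  unify Bool ~ Bool

Answer: Bool -> Bool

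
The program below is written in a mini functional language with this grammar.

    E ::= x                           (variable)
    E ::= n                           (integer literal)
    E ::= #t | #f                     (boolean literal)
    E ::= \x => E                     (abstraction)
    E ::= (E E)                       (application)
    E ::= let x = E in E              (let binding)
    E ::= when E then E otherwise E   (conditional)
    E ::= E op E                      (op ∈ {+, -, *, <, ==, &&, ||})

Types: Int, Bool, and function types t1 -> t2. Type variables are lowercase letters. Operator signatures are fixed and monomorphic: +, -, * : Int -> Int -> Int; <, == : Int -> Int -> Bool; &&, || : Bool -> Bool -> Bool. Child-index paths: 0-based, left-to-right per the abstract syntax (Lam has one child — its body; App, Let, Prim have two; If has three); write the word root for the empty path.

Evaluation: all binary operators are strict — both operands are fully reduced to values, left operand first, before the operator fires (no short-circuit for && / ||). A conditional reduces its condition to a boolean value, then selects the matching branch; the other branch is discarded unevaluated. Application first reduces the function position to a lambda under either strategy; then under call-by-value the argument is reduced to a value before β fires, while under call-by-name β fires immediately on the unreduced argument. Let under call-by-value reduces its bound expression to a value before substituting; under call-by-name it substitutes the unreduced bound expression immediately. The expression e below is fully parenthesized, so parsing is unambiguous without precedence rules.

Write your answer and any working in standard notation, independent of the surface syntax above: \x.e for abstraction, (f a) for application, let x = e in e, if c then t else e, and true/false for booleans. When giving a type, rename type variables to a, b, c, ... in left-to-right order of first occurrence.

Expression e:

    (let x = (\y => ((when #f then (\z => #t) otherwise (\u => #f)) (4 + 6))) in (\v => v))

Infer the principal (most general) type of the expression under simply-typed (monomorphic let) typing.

Answer: a -> a

Working:
  unify Bool ~ Bool
\z._ : b -> Bool
\u._ : c -> Bool
  unify b -> Bool ~ c -> Bool
  unify b ~ c
  unify Bool ~ Bool
  unify Int ~ Int
  unify Int ~ Int
  unify c -> Bool ~ Int -> d
  unify c ~ Int
  unify Bool ~ d
_ _ : Bool
\y._ : a -> Bool
let x : a -> Bool
v : e
\v._ : e -> e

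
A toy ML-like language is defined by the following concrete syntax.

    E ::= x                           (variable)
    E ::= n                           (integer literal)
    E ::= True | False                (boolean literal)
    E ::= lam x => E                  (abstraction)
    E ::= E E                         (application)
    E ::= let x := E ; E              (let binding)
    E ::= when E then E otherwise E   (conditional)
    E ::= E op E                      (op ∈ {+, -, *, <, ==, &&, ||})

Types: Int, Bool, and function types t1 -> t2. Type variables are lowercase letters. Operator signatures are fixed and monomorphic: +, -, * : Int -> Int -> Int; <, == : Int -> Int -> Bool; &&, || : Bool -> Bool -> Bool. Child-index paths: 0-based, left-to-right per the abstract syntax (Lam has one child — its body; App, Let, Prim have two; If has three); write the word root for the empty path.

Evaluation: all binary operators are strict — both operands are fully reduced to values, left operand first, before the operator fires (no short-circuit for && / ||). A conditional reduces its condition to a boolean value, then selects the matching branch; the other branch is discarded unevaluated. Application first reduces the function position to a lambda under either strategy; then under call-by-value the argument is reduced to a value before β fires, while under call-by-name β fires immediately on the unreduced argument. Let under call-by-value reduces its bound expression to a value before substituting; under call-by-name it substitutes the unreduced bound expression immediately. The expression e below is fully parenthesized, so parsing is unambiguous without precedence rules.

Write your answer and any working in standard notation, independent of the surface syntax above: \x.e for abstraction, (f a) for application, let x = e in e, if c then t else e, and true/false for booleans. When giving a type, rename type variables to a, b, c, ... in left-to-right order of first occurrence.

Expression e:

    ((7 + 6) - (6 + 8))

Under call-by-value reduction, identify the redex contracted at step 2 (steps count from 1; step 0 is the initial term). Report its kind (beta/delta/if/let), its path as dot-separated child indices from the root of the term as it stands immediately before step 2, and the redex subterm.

Answer: delta at 1 : (6 + 8)

Trace:
step 0: ((7 + 6) - (6 + 8))
step 1: [delta@0] (13 - (6 + 8))
step 2: [delta@1] (13 - 14)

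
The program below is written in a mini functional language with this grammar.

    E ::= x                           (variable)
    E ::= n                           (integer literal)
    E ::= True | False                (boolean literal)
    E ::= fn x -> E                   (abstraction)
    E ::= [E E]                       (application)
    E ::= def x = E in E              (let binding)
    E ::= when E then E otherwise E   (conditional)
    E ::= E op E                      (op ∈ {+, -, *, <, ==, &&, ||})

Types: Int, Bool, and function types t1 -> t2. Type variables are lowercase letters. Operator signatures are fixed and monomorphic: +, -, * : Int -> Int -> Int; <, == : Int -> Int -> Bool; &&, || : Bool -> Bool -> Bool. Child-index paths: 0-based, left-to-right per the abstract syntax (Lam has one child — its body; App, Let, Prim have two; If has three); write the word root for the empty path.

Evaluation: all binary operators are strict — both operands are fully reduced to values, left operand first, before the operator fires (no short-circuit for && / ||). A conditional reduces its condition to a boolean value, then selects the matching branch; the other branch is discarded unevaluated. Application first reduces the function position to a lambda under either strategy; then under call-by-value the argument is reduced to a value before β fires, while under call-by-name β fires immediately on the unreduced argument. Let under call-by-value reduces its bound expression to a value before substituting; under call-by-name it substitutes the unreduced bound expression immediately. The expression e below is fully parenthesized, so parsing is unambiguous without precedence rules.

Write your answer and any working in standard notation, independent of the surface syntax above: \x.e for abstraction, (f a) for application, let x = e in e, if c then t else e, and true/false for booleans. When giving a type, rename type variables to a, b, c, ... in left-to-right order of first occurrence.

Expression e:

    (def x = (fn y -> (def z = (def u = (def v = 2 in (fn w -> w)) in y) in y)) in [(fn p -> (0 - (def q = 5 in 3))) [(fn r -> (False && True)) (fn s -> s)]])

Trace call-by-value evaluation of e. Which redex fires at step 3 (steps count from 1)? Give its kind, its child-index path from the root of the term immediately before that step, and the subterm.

Answer: delta at 1 : (false && true)

Working:
step 0: (let x = (\y.(let z = (let u = (let v = 2 in (\w.w)) in y) in y)) in ((\p.(0 - (let q = 5 in 3))) ((\r.(false && true)) (\s.s))))
step 1: [let@root] ((\p.(0 - (let q = 5 in 3))) ((\r.(false && true)) (\s.s)))
step 2: [beta@1] ((\p.(0 - (let q = 5 in 3))) (false && true))
step 3: [delta@1] ((\p.(0 - (let q = 5 in 3))) false)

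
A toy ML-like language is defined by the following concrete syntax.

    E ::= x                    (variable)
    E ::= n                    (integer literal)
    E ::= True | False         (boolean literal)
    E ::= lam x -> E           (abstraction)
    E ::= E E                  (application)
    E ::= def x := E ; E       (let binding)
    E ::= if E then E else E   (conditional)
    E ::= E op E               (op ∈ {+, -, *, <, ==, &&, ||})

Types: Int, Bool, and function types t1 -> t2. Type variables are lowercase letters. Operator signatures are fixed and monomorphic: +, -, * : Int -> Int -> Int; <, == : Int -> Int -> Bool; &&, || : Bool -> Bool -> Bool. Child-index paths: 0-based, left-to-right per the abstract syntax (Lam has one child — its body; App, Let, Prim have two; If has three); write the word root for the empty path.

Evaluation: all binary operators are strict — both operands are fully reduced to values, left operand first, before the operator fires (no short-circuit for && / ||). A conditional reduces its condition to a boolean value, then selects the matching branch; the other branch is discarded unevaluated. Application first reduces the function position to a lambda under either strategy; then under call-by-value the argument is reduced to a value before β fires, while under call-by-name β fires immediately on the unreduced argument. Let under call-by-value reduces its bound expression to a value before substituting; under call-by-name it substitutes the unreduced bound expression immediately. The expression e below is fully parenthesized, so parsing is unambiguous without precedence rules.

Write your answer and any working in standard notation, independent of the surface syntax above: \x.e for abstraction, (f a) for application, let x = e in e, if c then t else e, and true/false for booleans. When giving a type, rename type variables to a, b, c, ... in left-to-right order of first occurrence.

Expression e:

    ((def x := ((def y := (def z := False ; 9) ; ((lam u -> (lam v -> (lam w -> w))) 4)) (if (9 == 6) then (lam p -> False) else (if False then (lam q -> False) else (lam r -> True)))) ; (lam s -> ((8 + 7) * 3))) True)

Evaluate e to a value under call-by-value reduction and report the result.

Working:
step 0: ((let x = ((let y = (let z = false in 9) in ((\u.(\v.(\w.w))) 4)) (if (9 == 6) then (\p.false) else (if false then (\q.false) else (\r.true)))) in (\s.((8 + 7) * 3))) true)
step 1: [let@0.0.0.0] ((let x = ((let y = 9 in ((\u.(\v.(\w.w))) 4)) (if (9 == 6) then (\p.false) else (if false then (\q.false) else (\r.true)))) in (\s.((8 + 7) * 3))) true)
step 2: [let@0.0.0] ((let x = (((\u.(\v.(\w.w))) 4) (if (9 == 6) then (\p.false) else (if false then (\q.false) else (\r.true)))) in (\s.((8 + 7) * 3))) true)
step 3: [beta@0.0.0] ((let x = ((\v.(\w.w)) (if (9 == 6) then (\p.false) else (if false then (\q.false) else (\r.true)))) in (\s.((8 + 7) * 3))) true)
step 4: [delta@0.0.1.0] ((let x = ((\v.(\w.w)) (if false then (\p.false) else (if false then (\q.false) else (\r.true)))) in (\s.((8 + 7) * 3))) true)
step 5: [if@0.0.1] ((let x = ((\v.(\w.w)) (if false then (\q.false) else (\r.true))) in (\s.((8 + 7) * 3))) true)
step 6: [if@0.0.1] ((let x = ((\v.(\w.w)) (\r.true)) in (\s.((8 + 7) * 3))) true)
step 7: [beta@0.0] ((let x = (\w.w) in (\s.((8 + 7) * 3))) true)
step 8: [let@0] ((\s.((8 + 7) * 3)) true)
step 9: [beta@root] ((8 + 7) * 3)
step 10: [delta@0] (15 * 3)
step 11: [delta@root] 45

Answer: 45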